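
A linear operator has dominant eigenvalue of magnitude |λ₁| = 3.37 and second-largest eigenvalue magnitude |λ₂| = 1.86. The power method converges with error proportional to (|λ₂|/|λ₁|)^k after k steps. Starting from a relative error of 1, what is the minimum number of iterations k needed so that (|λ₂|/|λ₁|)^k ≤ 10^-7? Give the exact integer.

|λ₂/λ₁| = 1.86/3.37 = 0.55193
Need k ≥ ln(10^-7) / ln(0.55193) = -16.1181 / -0.5943 ≈ 27.119
Smallest integer k satisfying the bound: 28

28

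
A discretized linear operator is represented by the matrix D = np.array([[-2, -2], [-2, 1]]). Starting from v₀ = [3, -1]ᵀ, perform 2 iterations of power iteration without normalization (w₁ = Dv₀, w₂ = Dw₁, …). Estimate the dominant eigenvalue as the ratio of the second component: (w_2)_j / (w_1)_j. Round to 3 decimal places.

w1 = Dv₀ = ((-2)·3 + (-2)·(-1); (-2)·3 + 1·(-1)) = (-4, -7)
w2 = Dw1 = ((-2)·(-4) + (-2)·(-7); (-2)·(-4) + 1·(-7)) = (22, 1)
Ratio at component: 1 / -7 = -0.143

λ ≈ -0.143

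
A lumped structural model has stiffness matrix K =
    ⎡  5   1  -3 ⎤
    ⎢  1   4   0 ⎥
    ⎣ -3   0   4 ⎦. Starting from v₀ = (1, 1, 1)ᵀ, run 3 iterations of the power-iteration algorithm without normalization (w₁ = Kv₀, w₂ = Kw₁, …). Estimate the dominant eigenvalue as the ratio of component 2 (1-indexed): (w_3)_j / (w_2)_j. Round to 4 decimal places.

λ ≈ 4.7391

w1 = Kv₀ = (5·1 + 1·1 + (-3)·1; 1·1 + 4·1 + 0·1; (-3)·1 + 0·1 + 4·1) = (3, 5, 1)
w2 = Kw1 = (5·3 + 1·5 + (-3)·1; 1·3 + 4·5 + 0·1; (-3)·3 + 0·5 + 4·1) = (17, 23, -5)
w3 = Kw2 = (123, 109, -71)
Ratio at component: 109 / 23 = 4.7391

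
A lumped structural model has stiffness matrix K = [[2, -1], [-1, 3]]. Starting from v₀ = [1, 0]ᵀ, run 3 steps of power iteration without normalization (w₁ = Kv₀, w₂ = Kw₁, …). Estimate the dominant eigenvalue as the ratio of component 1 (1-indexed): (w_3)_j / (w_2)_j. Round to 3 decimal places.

w1 = Kv₀ = (2·1 + (-1)·0; (-1)·1 + 3·0) = (2, -1)
w2 = Kw1 = (2·2 + (-1)·(-1); (-1)·2 + 3·(-1)) = (5, -5)
w3 = Kw2 = (15, -20)
Ratio at component: 15 / 5 = 3.000

3.000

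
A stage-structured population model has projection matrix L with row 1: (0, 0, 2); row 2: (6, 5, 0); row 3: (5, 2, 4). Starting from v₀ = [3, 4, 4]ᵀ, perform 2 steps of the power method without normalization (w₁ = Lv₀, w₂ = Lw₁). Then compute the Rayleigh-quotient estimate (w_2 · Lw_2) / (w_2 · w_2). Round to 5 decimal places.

w1 = Lv₀ = (0·3 + 0·4 + 2·4; 6·3 + 5·4 + 0·4; 5·3 + 2·4 + 4·4) = (8, 38, 39)
w2 = Lw1 = (0·8 + 0·38 + 2·39; 6·8 + 5·38 + 0·39; 5·8 + 2·38 + 4·39) = (78, 238, 272)
Lw2 = (544, 1658, 1954)
w2·Lw2 = 78·544 + 238·1658 + 272·1954 = 968524; w2·w2 = 78·78 + 238·238 + 272·272 = 136712
λ ≈ 968524/136712 = 7.08441

λ ≈ 7.08441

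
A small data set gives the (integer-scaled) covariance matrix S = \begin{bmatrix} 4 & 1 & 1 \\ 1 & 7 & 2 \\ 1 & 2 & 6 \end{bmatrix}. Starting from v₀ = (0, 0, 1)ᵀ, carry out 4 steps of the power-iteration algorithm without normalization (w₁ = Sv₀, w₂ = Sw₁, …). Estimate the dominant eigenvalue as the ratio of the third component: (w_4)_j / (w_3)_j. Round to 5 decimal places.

w1 = Sv₀ = (4·0 + 1·0 + 1·1; 1·0 + 7·0 + 2·1; 1·0 + 2·0 + 6·1) = (1, 2, 6)
w2 = Sw1 = (4·1 + 1·2 + 1·6; 1·1 + 7·2 + 2·6; 1·1 + 2·2 + 6·6) = (12, 27, 41)
w3 = Sw2 = (116, 283, 312)
w4 = Sw3 = (1059, 2721, 2554)
Ratio at component: 2554 / 312 = 8.18590

8.18590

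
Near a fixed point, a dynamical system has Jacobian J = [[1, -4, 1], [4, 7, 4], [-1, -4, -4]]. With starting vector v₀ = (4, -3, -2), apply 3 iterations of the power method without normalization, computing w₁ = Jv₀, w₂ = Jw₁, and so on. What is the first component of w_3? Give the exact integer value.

-60

w1 = Jv₀ = (14, -13, 16)
w2 = Jw1 = (82, 29, -26)
w3 = Jw2 = (-60, 427, -94)
The requested component of w3 is -60.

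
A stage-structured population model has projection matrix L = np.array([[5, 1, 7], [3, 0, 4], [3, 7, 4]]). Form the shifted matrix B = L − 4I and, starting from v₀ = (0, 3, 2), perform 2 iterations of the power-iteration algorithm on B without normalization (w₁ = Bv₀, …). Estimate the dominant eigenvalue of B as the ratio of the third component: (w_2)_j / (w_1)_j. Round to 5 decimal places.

B = L − 4I has rows (1, 1, 7); (3, -4, 4); (3, 7, 0)
w1 = Bv₀ = (1·0 + 1·3 + 7·2; 3·0 + (-4)·3 + 4·2; 3·0 + 7·3 + 0·2) = (17, -4, 21)
w2 = Bw1 = (1·17 + 1·(-4) + 7·21; 3·17 + (-4)·(-4) + 4·21; 3·17 + 7·(-4) + 0·21) = (160, 151, 23)
Ratio: 23/21 = 1.09524

1.09524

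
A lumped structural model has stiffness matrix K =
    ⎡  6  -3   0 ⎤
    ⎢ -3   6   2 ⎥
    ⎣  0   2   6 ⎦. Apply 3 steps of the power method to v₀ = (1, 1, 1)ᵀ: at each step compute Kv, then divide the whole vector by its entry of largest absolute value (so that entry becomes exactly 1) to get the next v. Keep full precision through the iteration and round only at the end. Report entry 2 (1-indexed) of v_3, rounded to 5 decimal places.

0.77962

Kv0 = (3.000000, 5.000000, 8.000000); divide by 8.000000 → v1 = (0.375000, 0.625000, 1.000000)
Kv1 = (0.375000, 4.625000, 7.250000); divide by 7.250000 → v2 = (0.051724, 0.637931, 1.000000)
Kv2 = (-1.603448, 5.672414, 7.275862); divide by 7.275862 → v3 = (-0.220379, 0.779621, 1.000000)
Requested entry of v3: 329/422 = 0.77962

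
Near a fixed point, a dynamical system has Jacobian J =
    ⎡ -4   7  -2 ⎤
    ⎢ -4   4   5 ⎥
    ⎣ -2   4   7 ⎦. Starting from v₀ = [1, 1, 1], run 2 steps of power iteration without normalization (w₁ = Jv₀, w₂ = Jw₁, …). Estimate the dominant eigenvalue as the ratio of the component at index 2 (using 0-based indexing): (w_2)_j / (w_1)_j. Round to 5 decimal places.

w1 = Jv₀ = ((-4)·1 + 7·1 + (-2)·1; (-4)·1 + 4·1 + 5·1; (-2)·1 + 4·1 + 7·1) = (1, 5, 9)
w2 = Jw1 = ((-4)·1 + 7·5 + (-2)·9; (-4)·1 + 4·5 + 5·9; (-2)·1 + 4·5 + 7·9) = (13, 61, 81)
Ratio at component: 81 / 9 = 9.00000

λ ≈ 9.00000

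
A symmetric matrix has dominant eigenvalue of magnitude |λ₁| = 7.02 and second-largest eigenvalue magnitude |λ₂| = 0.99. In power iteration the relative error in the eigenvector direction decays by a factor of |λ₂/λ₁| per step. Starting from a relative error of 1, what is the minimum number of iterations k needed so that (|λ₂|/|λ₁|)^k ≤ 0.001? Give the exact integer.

4

|λ₂/λ₁| = 0.99/7.02 = 0.14103
Need k ≥ ln(0.001) / ln(0.14103) = -6.9078 / -1.9588 ≈ 3.526
Smallest integer k satisfying the bound: 4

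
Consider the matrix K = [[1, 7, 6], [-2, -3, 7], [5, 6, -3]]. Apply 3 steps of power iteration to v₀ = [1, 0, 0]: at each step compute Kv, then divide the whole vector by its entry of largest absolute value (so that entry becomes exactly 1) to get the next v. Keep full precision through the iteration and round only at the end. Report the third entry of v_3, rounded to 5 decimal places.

1.00000

Kv0 = (1.000000, -2.000000, 5.000000); divide by 5.000000 → v1 = (0.200000, -0.400000, 1.000000)
Kv1 = (3.400000, 7.800000, -4.400000); divide by 7.800000 → v2 = (0.435897, 1.000000, -0.564103)
Kv2 = (4.051282, -7.820513, 9.871795); divide by 9.871795 → v3 = (0.410390, -0.792208, 1.000000)
Requested entry of v3: 385/385 = 1.00000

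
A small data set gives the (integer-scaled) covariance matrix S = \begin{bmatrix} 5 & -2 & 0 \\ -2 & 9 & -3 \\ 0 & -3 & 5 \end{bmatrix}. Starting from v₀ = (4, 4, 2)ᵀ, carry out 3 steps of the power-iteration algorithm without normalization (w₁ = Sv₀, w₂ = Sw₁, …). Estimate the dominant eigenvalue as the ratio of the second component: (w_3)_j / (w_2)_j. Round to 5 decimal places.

λ ≈ 10.08889

w1 = Sv₀ = (5·4 + (-2)·4 + 0·2; (-2)·4 + 9·4 + (-3)·2; 0·4 + (-3)·4 + 5·2) = (12, 22, -2)
w2 = Sw1 = (5·12 + (-2)·22 + 0·(-2); (-2)·12 + 9·22 + (-3)·(-2); 0·12 + (-3)·22 + 5·(-2)) = (16, 180, -76)
w3 = Sw2 = (-280, 1816, -920)
Ratio at component: 1816 / 180 = 10.08889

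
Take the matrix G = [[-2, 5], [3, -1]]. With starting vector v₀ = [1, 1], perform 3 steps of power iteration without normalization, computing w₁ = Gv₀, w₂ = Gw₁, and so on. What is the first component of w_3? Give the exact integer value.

w1 = Gv₀ = ((-2)·1 + 5·1; 3·1 + (-1)·1) = (3, 2)
w2 = Gw1 = ((-2)·3 + 5·2; 3·3 + (-1)·2) = (4, 7)
w3 = Gw2 = (27, 5)
The requested component of w3 is 27.

27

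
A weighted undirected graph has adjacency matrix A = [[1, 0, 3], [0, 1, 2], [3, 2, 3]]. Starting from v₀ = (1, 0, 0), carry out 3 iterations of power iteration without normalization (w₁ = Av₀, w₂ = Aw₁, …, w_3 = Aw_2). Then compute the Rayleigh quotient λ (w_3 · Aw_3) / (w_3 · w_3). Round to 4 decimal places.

5.7314

w1 = Av₀ = (1·1 + 0·0 + 3·0; 0·1 + 1·0 + 2·0; 3·1 + 2·0 + 3·0) = (1, 0, 3)
w2 = Aw1 = (1·1 + 0·0 + 3·3; 0·1 + 1·0 + 2·3; 3·1 + 2·0 + 3·3) = (10, 6, 12)
w3 = Aw2 = (46, 30, 78)
Aw3 = (280, 186, 432)
w3·Aw3 = 46·280 + 30·186 + 78·432 = 52156; w3·w3 = 46·46 + 30·30 + 78·78 = 9100
λ ≈ 52156/9100 = 5.7314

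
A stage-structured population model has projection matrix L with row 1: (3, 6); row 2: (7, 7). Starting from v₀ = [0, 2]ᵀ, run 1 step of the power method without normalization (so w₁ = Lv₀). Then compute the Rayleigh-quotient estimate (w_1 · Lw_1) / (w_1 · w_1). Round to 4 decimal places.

w1 = Lv₀ = (3·0 + 6·2; 7·0 + 7·2) = (12, 14)
Lw1 = (120, 182)
w1·Lw1 = 12·120 + 14·182 = 3988; w1·w1 = 12·12 + 14·14 = 340
λ ≈ 3988/340 = 11.7294

11.7294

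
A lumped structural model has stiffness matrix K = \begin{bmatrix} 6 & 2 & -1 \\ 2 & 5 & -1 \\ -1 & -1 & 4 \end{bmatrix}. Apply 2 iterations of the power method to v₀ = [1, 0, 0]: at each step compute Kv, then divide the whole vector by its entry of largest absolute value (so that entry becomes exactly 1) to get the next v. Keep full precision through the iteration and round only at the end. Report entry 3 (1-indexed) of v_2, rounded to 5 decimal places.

-0.29268

Kv0 = (6.000000, 2.000000, -1.000000); divide by 6.000000 → v1 = (1.000000, 0.333333, -0.166667)
Kv1 = (6.833333, 3.833333, -2.000000); divide by 6.833333 → v2 = (1.000000, 0.560976, -0.292683)
Requested entry of v2: -12/41 = -0.29268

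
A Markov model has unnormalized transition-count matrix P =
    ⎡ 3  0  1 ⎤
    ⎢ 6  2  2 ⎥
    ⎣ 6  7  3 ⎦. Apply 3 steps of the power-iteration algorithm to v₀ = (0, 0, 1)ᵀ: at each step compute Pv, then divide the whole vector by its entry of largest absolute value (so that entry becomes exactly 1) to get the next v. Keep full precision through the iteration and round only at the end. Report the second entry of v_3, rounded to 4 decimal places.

Pv0 = (1.00000, 2.00000, 3.00000); divide by 3.00000 → v1 = (0.33333, 0.66667, 1.00000)
Pv1 = (2.00000, 5.33333, 9.66667); divide by 9.66667 → v2 = (0.20690, 0.55172, 1.00000)
Pv2 = (1.62069, 4.34483, 8.10345); divide by 8.10345 → v3 = (0.20000, 0.53617, 1.00000)
Requested entry of v3: 126/235 = 0.5362

0.5362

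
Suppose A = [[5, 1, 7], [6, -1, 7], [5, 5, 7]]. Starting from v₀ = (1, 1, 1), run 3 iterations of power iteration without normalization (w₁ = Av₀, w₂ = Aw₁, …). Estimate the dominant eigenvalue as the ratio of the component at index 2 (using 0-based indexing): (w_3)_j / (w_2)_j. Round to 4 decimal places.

w1 = Av₀ = (13, 12, 17)
w2 = Aw1 = (196, 185, 244)
w3 = Aw2 = (2873, 2699, 3613)
Ratio at component: 3613 / 244 = 14.8074

λ ≈ 14.8074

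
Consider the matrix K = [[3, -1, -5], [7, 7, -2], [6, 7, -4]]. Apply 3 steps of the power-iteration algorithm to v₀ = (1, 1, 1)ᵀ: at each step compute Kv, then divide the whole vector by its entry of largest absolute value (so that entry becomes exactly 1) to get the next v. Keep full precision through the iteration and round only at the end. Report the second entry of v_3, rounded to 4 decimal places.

0.5267

Kv0 = (-3.00000, 12.00000, 9.00000); divide by 12.00000 → v1 = (-0.25000, 1.00000, 0.75000)
Kv1 = (-5.50000, 3.75000, 2.50000); divide by -5.50000 → v2 = (1.00000, -0.68182, -0.45455)
Kv2 = (5.95455, 3.13636, 3.04545); divide by 5.95455 → v3 = (1.00000, 0.52672, 0.51145)
Requested entry of v3: -207/-393 = 0.5267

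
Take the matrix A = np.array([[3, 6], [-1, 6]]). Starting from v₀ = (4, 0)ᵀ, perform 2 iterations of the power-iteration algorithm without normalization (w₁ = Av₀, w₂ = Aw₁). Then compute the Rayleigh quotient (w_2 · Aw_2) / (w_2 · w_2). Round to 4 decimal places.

w1 = Av₀ = (3·4 + 6·0; (-1)·4 + 6·0) = (12, -4)
w2 = Aw1 = (3·12 + 6·(-4); (-1)·12 + 6·(-4)) = (12, -36)
Aw2 = (-180, -228)
w2·Aw2 = 12·(-180) + (-36)·(-228) = 6048; w2·w2 = 12·12 + (-36)·(-36) = 1440
λ ≈ 6048/1440 = 4.2000

4.2000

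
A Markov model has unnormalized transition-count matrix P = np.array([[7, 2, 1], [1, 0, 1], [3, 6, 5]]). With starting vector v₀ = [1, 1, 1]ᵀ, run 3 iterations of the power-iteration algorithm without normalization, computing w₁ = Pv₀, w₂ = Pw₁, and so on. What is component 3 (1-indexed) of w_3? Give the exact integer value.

968

w1 = Pv₀ = (10, 2, 14)
w2 = Pw1 = (88, 24, 112)
w3 = Pw2 = (776, 200, 968)
The requested component of w3 is 968.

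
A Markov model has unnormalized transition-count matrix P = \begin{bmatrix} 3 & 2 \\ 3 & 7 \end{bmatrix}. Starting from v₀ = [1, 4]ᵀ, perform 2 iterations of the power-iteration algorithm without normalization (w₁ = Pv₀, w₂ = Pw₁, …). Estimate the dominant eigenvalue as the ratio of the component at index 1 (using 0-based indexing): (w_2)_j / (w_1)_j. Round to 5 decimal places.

w1 = Pv₀ = (3·1 + 2·4; 3·1 + 7·4) = (11, 31)
w2 = Pw1 = (3·11 + 2·31; 3·11 + 7·31) = (95, 250)
Ratio at component: 250 / 31 = 8.06452

8.06452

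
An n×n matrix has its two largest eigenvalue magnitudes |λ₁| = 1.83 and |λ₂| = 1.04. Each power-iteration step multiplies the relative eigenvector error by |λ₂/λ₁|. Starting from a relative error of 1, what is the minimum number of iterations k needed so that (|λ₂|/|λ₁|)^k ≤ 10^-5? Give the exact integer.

|λ₂/λ₁| = 1.04/1.83 = 0.56831
Need k ≥ ln(10^-5) / ln(0.56831) = -11.5129 / -0.5651 ≈ 20.373
Smallest integer k satisfying the bound: 21

21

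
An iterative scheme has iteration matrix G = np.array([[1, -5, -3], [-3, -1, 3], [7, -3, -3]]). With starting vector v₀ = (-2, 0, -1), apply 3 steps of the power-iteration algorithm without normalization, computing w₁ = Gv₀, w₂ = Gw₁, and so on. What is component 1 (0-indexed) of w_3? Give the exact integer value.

75

w1 = Gv₀ = (1·(-2) + (-5)·0 + (-3)·(-1); (-3)·(-2) + (-1)·0 + 3·(-1); 7·(-2) + (-3)·0 + (-3)·(-1)) = (1, 3, -11)
w2 = Gw1 = (1·1 + (-5)·3 + (-3)·(-11); (-3)·1 + (-1)·3 + 3·(-11); 7·1 + (-3)·3 + (-3)·(-11)) = (19, -39, 31)
w3 = Gw2 = (121, 75, 157)
The requested component of w3 is 75.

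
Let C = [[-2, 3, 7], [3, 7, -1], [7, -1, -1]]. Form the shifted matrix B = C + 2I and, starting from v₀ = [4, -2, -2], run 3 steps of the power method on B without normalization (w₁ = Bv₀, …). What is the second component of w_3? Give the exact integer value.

B = C + 2I has rows (0, 3, 7); (3, 9, -1); (7, -1, 1)
w1 = Bv₀ = (0·4 + 3·(-2) + 7·(-2); 3·4 + 9·(-2) + (-1)·(-2); 7·4 + (-1)·(-2) + 1·(-2)) = (-20, -4, 28)
w2 = Bw1 = (0·(-20) + 3·(-4) + 7·28; 3·(-20) + 9·(-4) + (-1)·28; 7·(-20) + (-1)·(-4) + 1·28) = (184, -124, -108)
w3 = Bw2 = (-1128, -456, 1304)
Requested component of w3: -456

-456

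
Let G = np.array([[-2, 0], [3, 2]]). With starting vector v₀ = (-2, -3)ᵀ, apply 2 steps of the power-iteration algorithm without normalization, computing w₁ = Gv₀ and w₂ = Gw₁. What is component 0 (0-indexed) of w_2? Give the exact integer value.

w1 = Gv₀ = (4, -12)
w2 = Gw1 = (-8, -12)
The requested component of w2 is -8.

-8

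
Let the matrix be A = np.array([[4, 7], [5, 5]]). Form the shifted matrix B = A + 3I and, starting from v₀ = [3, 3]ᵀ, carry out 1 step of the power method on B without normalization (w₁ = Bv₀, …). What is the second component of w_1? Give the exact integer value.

39

B = A + 3I has rows (7, 7); (5, 8)
w1 = Bv₀ = (42, 39)
Requested component of w1: 39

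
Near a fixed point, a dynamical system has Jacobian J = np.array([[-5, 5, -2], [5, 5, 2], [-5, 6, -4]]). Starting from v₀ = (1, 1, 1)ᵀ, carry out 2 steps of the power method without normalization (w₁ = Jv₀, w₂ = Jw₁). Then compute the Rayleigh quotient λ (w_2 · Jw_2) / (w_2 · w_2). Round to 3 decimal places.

-2.298

w1 = Jv₀ = ((-5)·1 + 5·1 + (-2)·1; 5·1 + 5·1 + 2·1; (-5)·1 + 6·1 + (-4)·1) = (-2, 12, -3)
w2 = Jw1 = ((-5)·(-2) + 5·12 + (-2)·(-3); 5·(-2) + 5·12 + 2·(-3); (-5)·(-2) + 6·12 + (-4)·(-3)) = (76, 44, 94)
Jw2 = (-348, 788, -492)
w2·Jw2 = 76·(-348) + 44·788 + 94·(-492) = -38024; w2·w2 = 76·76 + 44·44 + 94·94 = 16548
λ ≈ -38024/16548 = -2.298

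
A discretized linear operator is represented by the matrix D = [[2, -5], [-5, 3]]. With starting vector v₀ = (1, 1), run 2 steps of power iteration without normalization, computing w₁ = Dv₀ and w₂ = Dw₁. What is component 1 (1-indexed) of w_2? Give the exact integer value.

4

w1 = Dv₀ = (-3, -2)
w2 = Dw1 = (4, 9)
The requested component of w2 is 4.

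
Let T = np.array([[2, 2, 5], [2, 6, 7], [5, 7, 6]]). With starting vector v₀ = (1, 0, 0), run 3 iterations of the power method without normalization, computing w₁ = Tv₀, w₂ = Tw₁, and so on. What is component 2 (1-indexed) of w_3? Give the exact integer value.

w1 = Tv₀ = (2·1 + 2·0 + 5·0; 2·1 + 6·0 + 7·0; 5·1 + 7·0 + 6·0) = (2, 2, 5)
w2 = Tw1 = (2·2 + 2·2 + 5·5; 2·2 + 6·2 + 7·5; 5·2 + 7·2 + 6·5) = (33, 51, 54)
w3 = Tw2 = (438, 750, 846)
The requested component of w3 is 750.

750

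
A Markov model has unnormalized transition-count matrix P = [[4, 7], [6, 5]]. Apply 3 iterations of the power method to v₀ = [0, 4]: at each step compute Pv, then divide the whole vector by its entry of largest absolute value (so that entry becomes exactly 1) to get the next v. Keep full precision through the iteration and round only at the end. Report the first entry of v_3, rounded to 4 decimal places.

1.0000

Pv0 = (28.00000, 20.00000); divide by 28.00000 → v1 = (1.00000, 0.71429)
Pv1 = (9.00000, 9.57143); divide by 9.57143 → v2 = (0.94030, 1.00000)
Pv2 = (10.76119, 10.64179); divide by 10.76119 → v3 = (1.00000, 0.98890)
Requested entry of v3: 2884/2884 = 1.0000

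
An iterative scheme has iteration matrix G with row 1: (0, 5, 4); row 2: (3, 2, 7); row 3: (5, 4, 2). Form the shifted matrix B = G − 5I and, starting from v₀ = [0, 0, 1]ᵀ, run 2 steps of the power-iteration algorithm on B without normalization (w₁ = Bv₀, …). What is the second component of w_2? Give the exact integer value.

B = G − 5I has rows (-5, 5, 4); (3, -3, 7); (5, 4, -3)
w1 = Bv₀ = ((-5)·0 + 5·0 + 4·1; 3·0 + (-3)·0 + 7·1; 5·0 + 4·0 + (-3)·1) = (4, 7, -3)
w2 = Bw1 = ((-5)·4 + 5·7 + 4·(-3); 3·4 + (-3)·7 + 7·(-3); 5·4 + 4·7 + (-3)·(-3)) = (3, -30, 57)
Requested component of w2: -30

-30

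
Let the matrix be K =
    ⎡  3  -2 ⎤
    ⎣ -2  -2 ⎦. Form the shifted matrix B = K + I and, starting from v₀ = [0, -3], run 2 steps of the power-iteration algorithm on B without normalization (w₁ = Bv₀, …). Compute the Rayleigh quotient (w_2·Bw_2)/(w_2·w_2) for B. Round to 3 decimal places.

μ ≈ 3.918

B = K + I has rows (4, -2); (-2, -1)
w1 = Bv₀ = (4·0 + (-2)·(-3); (-2)·0 + (-1)·(-3)) = (6, 3)
w2 = Bw1 = (4·6 + (-2)·3; (-2)·6 + (-1)·3) = (18, -15)
Bw2 = (102, -21)
w2·Bw2 = 2151; w2·w2 = 549; μ ≈ 2151/549 = 3.918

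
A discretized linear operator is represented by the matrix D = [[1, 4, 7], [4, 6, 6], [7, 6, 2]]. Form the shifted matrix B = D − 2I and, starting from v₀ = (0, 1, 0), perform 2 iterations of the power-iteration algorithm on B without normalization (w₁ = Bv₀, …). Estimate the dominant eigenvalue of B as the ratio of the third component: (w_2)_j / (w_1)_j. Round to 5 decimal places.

B = D − 2I has rows (-1, 4, 7); (4, 4, 6); (7, 6, 0)
w1 = Bv₀ = (4, 4, 6)
w2 = Bw1 = (54, 68, 52)
Ratio: 52/6 = 8.66667

8.66667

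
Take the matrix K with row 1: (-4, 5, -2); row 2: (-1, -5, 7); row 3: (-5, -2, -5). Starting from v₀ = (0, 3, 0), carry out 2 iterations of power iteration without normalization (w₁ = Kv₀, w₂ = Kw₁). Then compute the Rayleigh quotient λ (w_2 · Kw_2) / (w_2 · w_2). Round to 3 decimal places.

λ ≈ -5.510

w1 = Kv₀ = (15, -15, -6)
w2 = Kw1 = (-123, 18, -15)
Kw2 = (612, -72, 654)
w2·Kw2 = (-123)·612 + 18·(-72) + (-15)·654 = -86382; w2·w2 = (-123)·(-123) + 18·18 + (-15)·(-15) = 15678
λ ≈ -86382/15678 = -5.510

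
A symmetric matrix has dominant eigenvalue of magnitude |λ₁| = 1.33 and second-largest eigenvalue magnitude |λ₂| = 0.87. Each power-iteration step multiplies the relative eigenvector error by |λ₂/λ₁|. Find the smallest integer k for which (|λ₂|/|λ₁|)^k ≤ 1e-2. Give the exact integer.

|λ₂/λ₁| = 0.87/1.33 = 0.65414
Need k ≥ ln(1e-2) / ln(0.65414) = -4.6052 / -0.4244 ≈ 10.850
Smallest integer k satisfying the bound: 11

11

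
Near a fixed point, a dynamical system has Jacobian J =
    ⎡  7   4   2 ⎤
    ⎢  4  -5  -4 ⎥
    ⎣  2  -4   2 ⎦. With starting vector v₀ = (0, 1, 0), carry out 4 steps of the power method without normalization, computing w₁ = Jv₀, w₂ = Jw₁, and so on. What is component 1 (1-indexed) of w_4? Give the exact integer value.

40

w1 = Jv₀ = (7·0 + 4·1 + 2·0; 4·0 + (-5)·1 + (-4)·0; 2·0 + (-4)·1 + 2·0) = (4, -5, -4)
w2 = Jw1 = (7·4 + 4·(-5) + 2·(-4); 4·4 + (-5)·(-5) + (-4)·(-4); 2·4 + (-4)·(-5) + 2·(-4)) = (0, 57, 20)
w3 = Jw2 = (268, -365, -188)
w4 = Jw3 = (40, 3649, 1620)
The requested component of w4 is 40.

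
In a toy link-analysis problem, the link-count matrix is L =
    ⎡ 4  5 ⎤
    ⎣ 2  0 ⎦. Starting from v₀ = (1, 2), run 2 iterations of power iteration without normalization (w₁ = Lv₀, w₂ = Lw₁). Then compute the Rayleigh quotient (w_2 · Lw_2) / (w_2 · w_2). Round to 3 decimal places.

5.907

w1 = Lv₀ = (14, 2)
w2 = Lw1 = (66, 28)
Lw2 = (404, 132)
w2·Lw2 = 66·404 + 28·132 = 30360; w2·w2 = 66·66 + 28·28 = 5140
λ ≈ 30360/5140 = 5.907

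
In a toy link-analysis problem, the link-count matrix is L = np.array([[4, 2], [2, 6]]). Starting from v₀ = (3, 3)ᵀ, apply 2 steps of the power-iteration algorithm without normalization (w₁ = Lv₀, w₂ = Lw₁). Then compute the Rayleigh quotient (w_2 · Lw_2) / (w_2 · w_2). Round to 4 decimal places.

w1 = Lv₀ = (4·3 + 2·3; 2·3 + 6·3) = (18, 24)
w2 = Lw1 = (4·18 + 2·24; 2·18 + 6·24) = (120, 180)
Lw2 = (840, 1320)
w2·Lw2 = 120·840 + 180·1320 = 338400; w2·w2 = 120·120 + 180·180 = 46800
λ ≈ 338400/46800 = 7.2308

7.2308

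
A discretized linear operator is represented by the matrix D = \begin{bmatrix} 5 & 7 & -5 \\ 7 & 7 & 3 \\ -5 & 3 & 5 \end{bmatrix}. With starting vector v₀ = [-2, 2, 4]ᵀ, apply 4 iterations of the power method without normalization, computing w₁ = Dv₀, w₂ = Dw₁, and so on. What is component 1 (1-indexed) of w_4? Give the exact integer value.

w1 = Dv₀ = (5·(-2) + 7·2 + (-5)·4; 7·(-2) + 7·2 + 3·4; (-5)·(-2) + 3·2 + 5·4) = (-16, 12, 36)
w2 = Dw1 = (5·(-16) + 7·12 + (-5)·36; 7·(-16) + 7·12 + 3·36; (-5)·(-16) + 3·12 + 5·36) = (-176, 80, 296)
w3 = Dw2 = (-1800, 216, 2600)
w4 = Dw3 = (-20488, -3288, 22648)
The requested component of w4 is -20488.

-20488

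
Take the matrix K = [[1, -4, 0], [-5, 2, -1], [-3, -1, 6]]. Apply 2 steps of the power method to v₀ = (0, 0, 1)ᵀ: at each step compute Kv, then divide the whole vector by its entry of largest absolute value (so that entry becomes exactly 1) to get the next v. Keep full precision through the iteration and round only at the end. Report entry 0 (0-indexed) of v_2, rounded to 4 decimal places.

Kv0 = (0.00000, -1.00000, 6.00000); divide by 6.00000 → v1 = (0.00000, -0.16667, 1.00000)
Kv1 = (0.66667, -1.33333, 6.16667); divide by 6.16667 → v2 = (0.10811, -0.21622, 1.00000)
Requested entry of v2: 4/37 = 0.1081

0.1081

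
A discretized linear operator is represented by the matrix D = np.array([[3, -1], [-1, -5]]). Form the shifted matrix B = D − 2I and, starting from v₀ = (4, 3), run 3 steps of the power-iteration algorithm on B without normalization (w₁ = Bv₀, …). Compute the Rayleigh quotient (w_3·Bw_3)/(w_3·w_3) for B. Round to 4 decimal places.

B = D − 2I has rows (1, -1); (-1, -7)
w1 = Bv₀ = (1, -25)
w2 = Bw1 = (26, 174)
w3 = Bw2 = (-148, -1244)
Bw3 = (1096, 8856)
w3·Bw3 = -11179072; w3·w3 = 1569440; μ ≈ -11179072/1569440 = -7.1230

-7.1230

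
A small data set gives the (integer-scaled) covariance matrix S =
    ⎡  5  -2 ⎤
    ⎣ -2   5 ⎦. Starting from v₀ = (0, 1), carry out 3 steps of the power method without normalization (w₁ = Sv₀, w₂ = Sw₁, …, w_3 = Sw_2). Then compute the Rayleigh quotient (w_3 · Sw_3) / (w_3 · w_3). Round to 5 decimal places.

λ ≈ 6.97537

w1 = Sv₀ = (5·0 + (-2)·1; (-2)·0 + 5·1) = (-2, 5)
w2 = Sw1 = (5·(-2) + (-2)·5; (-2)·(-2) + 5·5) = (-20, 29)
w3 = Sw2 = (-158, 185)
Sw3 = (-1160, 1241)
w3·Sw3 = (-158)·(-1160) + 185·1241 = 412865; w3·w3 = (-158)·(-158) + 185·185 = 59189
λ ≈ 412865/59189 = 6.97537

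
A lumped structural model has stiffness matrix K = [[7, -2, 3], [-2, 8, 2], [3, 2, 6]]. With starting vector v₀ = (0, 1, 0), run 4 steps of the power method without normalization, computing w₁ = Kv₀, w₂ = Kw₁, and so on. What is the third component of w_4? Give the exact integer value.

1822

w1 = Kv₀ = (-2, 8, 2)
w2 = Kw1 = (-24, 72, 22)
w3 = Kw2 = (-246, 668, 204)
w4 = Kw3 = (-2446, 6244, 1822)
The requested component of w4 is 1822.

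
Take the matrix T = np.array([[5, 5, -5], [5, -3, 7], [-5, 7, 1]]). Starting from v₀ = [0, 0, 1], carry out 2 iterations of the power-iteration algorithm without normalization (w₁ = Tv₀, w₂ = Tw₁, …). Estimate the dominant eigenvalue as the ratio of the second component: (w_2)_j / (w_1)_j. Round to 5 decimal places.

w1 = Tv₀ = (5·0 + 5·0 + (-5)·1; 5·0 + (-3)·0 + 7·1; (-5)·0 + 7·0 + 1·1) = (-5, 7, 1)
w2 = Tw1 = (5·(-5) + 5·7 + (-5)·1; 5·(-5) + (-3)·7 + 7·1; (-5)·(-5) + 7·7 + 1·1) = (5, -39, 75)
Ratio at component: -39 / 7 = -5.57143

λ ≈ -5.57143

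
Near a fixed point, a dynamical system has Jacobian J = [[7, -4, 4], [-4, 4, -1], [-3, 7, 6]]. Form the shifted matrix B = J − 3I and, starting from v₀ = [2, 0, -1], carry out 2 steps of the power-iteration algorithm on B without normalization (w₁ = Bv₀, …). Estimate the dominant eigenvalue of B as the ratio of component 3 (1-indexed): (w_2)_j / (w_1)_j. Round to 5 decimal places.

μ ≈ 9.77778

B = J − 3I has rows (4, -4, 4); (-4, 1, -1); (-3, 7, 3)
w1 = Bv₀ = (4·2 + (-4)·0 + 4·(-1); (-4)·2 + 1·0 + (-1)·(-1); (-3)·2 + 7·0 + 3·(-1)) = (4, -7, -9)
w2 = Bw1 = (4·4 + (-4)·(-7) + 4·(-9); (-4)·4 + 1·(-7) + (-1)·(-9); (-3)·4 + 7·(-7) + 3·(-9)) = (8, -14, -88)
Ratio: -88/-9 = 9.77778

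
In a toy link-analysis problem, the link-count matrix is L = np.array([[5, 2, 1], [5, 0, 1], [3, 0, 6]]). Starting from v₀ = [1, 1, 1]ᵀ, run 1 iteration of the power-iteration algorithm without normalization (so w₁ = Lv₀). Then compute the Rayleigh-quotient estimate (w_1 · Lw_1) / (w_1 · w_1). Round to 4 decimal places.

λ ≈ 8.1989

w1 = Lv₀ = (5·1 + 2·1 + 1·1; 5·1 + 0·1 + 1·1; 3·1 + 0·1 + 6·1) = (8, 6, 9)
Lw1 = (61, 49, 78)
w1·Lw1 = 8·61 + 6·49 + 9·78 = 1484; w1·w1 = 8·8 + 6·6 + 9·9 = 181
λ ≈ 1484/181 = 8.1989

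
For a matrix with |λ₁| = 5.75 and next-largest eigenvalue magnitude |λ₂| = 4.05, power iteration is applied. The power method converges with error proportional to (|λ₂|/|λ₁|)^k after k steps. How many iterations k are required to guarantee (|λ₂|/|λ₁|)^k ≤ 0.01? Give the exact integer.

|λ₂/λ₁| = 4.05/5.75 = 0.70435
Need k ≥ ln(0.01) / ln(0.70435) = -4.6052 / -0.3505 ≈ 13.139
Smallest integer k satisfying the bound: 14

14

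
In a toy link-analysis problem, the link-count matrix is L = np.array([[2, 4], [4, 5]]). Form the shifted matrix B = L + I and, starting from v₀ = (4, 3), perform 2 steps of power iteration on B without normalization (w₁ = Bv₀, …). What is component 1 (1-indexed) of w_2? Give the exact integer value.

B = L + I has rows (3, 4); (4, 6)
w1 = Bv₀ = (3·4 + 4·3; 4·4 + 6·3) = (24, 34)
w2 = Bw1 = (3·24 + 4·34; 4·24 + 6·34) = (208, 300)
Requested component of w2: 208

208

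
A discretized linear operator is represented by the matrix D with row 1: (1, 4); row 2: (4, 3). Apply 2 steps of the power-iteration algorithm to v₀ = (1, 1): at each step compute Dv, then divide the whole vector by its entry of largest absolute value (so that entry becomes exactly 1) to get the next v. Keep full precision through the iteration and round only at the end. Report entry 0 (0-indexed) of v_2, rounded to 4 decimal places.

Dv0 = (5.00000, 7.00000); divide by 7.00000 → v1 = (0.71429, 1.00000)
Dv1 = (4.71429, 5.85714); divide by 5.85714 → v2 = (0.80488, 1.00000)
Requested entry of v2: 33/41 = 0.8049

0.8049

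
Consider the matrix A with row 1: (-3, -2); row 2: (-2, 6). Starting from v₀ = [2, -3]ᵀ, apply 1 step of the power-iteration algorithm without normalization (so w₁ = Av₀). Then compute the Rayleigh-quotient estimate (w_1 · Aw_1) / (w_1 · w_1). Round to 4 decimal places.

6.0000

w1 = Av₀ = ((-3)·2 + (-2)·(-3); (-2)·2 + 6·(-3)) = (0, -22)
Aw1 = (44, -132)
w1·Aw1 = 0·44 + (-22)·(-132) = 2904; w1·w1 = 0·0 + (-22)·(-22) = 484
λ ≈ 2904/484 = 6.0000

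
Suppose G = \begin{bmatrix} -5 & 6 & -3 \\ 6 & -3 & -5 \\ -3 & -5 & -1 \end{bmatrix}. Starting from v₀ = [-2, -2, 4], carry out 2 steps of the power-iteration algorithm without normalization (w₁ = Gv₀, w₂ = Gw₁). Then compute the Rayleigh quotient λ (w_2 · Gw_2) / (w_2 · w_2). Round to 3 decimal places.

λ ≈ 4.600

w1 = Gv₀ = (-14, -26, 12)
w2 = Gw1 = (-122, -66, 160)
Gw2 = (-266, -1334, 536)
w2·Gw2 = (-122)·(-266) + (-66)·(-1334) + 160·536 = 206256; w2·w2 = (-122)·(-122) + (-66)·(-66) + 160·160 = 44840
λ ≈ 206256/44840 = 4.600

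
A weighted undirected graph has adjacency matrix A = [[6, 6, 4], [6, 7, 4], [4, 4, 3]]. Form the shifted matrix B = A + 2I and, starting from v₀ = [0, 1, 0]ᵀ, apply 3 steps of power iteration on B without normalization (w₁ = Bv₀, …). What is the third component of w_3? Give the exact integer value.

1404

B = A + 2I has rows (8, 6, 4); (6, 9, 4); (4, 4, 5)
w1 = Bv₀ = (8·0 + 6·1 + 4·0; 6·0 + 9·1 + 4·0; 4·0 + 4·1 + 5·0) = (6, 9, 4)
w2 = Bw1 = (8·6 + 6·9 + 4·4; 6·6 + 9·9 + 4·4; 4·6 + 4·9 + 5·4) = (118, 133, 80)
w3 = Bw2 = (2062, 2225, 1404)
Requested component of w3: 1404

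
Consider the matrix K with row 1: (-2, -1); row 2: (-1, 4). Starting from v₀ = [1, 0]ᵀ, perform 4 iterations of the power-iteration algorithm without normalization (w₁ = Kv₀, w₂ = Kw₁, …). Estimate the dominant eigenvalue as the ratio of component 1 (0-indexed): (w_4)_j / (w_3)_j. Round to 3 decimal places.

w1 = Kv₀ = ((-2)·1 + (-1)·0; (-1)·1 + 4·0) = (-2, -1)
w2 = Kw1 = ((-2)·(-2) + (-1)·(-1); (-1)·(-2) + 4·(-1)) = (5, -2)
w3 = Kw2 = (-8, -13)
w4 = Kw3 = (29, -44)
Ratio at component: -44 / -13 = 3.385

λ ≈ 3.385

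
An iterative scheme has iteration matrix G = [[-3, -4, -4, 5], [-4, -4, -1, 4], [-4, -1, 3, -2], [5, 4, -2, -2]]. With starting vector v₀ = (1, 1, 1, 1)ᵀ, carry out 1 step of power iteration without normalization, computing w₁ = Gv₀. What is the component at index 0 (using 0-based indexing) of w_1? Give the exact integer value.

w1 = Gv₀ = (-6, -5, -4, 5)
The requested component of w1 is -6.

-6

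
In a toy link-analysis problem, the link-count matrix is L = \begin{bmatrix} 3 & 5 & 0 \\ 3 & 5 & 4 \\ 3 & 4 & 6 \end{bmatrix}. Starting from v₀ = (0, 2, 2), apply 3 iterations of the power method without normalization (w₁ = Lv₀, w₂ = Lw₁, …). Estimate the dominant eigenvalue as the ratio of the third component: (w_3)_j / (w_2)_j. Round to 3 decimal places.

w1 = Lv₀ = (10, 18, 20)
w2 = Lw1 = (120, 200, 222)
w3 = Lw2 = (1360, 2248, 2492)
Ratio at component: 2492 / 222 = 11.225

λ ≈ 11.225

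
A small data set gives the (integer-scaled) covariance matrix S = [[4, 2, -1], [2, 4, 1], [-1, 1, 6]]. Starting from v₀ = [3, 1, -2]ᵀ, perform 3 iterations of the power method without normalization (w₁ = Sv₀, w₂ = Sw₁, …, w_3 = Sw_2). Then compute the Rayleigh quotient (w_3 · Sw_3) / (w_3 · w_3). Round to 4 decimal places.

λ ≈ 6.2303

w1 = Sv₀ = (4·3 + 2·1 + (-1)·(-2); 2·3 + 4·1 + 1·(-2); (-1)·3 + 1·1 + 6·(-2)) = (16, 8, -14)
w2 = Sw1 = (4·16 + 2·8 + (-1)·(-14); 2·16 + 4·8 + 1·(-14); (-1)·16 + 1·8 + 6·(-14)) = (94, 50, -92)
w3 = Sw2 = (568, 296, -596)
Sw3 = (3460, 1724, -3848)
w3·Sw3 = 568·3460 + 296·1724 + (-596)·(-3848) = 4768992; w3·w3 = 568·568 + 296·296 + (-596)·(-596) = 765456
λ ≈ 4768992/765456 = 6.2303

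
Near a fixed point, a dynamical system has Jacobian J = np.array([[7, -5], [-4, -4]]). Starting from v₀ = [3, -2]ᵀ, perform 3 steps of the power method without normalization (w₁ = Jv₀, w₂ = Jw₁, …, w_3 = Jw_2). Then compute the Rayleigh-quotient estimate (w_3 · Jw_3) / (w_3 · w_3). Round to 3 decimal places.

8.428

w1 = Jv₀ = (31, -4)
w2 = Jw1 = (237, -108)
w3 = Jw2 = (2199, -516)
Jw3 = (17973, -6732)
w3·Jw3 = 2199·17973 + (-516)·(-6732) = 42996339; w3·w3 = 2199·2199 + (-516)·(-516) = 5101857
λ ≈ 42996339/5101857 = 8.428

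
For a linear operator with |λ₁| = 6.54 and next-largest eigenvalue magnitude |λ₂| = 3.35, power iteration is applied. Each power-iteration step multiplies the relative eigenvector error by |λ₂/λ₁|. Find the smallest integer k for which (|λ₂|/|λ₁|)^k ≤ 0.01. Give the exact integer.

7

|λ₂/λ₁| = 3.35/6.54 = 0.51223
Need k ≥ ln(0.01) / ln(0.51223) = -4.6052 / -0.6690 ≈ 6.884
Smallest integer k satisfying the bound: 7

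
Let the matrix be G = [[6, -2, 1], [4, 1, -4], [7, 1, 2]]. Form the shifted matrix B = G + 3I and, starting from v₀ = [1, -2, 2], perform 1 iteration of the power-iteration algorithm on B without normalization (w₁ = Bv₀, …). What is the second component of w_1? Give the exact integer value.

-12

B = G + 3I has rows (9, -2, 1); (4, 4, -4); (7, 1, 5)
w1 = Bv₀ = (9·1 + (-2)·(-2) + 1·2; 4·1 + 4·(-2) + (-4)·2; 7·1 + 1·(-2) + 5·2) = (15, -12, 15)
Requested component of w1: -12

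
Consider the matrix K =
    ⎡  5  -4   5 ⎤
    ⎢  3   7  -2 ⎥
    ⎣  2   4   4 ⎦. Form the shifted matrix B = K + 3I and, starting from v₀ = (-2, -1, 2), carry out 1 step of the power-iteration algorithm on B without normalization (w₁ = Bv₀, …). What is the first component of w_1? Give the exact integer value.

B = K + 3I has rows (8, -4, 5); (3, 10, -2); (2, 4, 7)
w1 = Bv₀ = (8·(-2) + (-4)·(-1) + 5·2; 3·(-2) + 10·(-1) + (-2)·2; 2·(-2) + 4·(-1) + 7·2) = (-2, -20, 6)
Requested component of w1: -2

-2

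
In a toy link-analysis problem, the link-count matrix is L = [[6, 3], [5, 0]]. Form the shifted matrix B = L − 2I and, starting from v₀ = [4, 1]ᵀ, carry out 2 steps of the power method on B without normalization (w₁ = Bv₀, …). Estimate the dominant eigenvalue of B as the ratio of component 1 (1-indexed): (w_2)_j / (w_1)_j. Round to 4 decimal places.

B = L − 2I has rows (4, 3); (5, -2)
w1 = Bv₀ = (4·4 + 3·1; 5·4 + (-2)·1) = (19, 18)
w2 = Bw1 = (4·19 + 3·18; 5·19 + (-2)·18) = (130, 59)
Ratio: 130/19 = 6.8421

6.8421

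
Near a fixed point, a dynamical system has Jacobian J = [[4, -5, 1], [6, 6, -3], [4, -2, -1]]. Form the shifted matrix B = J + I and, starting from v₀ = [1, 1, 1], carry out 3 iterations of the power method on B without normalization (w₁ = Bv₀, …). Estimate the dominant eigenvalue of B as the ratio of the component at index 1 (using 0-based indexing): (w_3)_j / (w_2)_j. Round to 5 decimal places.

μ ≈ 4.00000

B = J + I has rows (5, -5, 1); (6, 7, -3); (4, -2, 0)
w1 = Bv₀ = (1, 10, 2)
w2 = Bw1 = (-43, 70, -16)
w3 = Bw2 = (-581, 280, -312)
Ratio: 280/70 = 4.00000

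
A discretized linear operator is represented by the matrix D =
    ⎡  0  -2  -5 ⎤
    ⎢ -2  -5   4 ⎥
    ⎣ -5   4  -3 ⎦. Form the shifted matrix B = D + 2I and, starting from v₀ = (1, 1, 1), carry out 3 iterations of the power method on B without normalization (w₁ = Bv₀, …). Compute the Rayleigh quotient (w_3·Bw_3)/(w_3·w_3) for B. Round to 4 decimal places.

B = D + 2I has rows (2, -2, -5); (-2, -3, 4); (-5, 4, -1)
w1 = Bv₀ = (-5, -1, -2)
w2 = Bw1 = (2, 5, 23)
w3 = Bw2 = (-121, 73, -13)
Bw3 = (-323, -29, 910)
w3·Bw3 = 25136; w3·w3 = 20139; μ ≈ 25136/20139 = 1.2481

1.2481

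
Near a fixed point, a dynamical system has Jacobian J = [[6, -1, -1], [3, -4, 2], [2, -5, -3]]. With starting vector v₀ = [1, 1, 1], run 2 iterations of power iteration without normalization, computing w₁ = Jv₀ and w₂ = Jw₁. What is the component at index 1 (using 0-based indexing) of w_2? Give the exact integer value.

-4

w1 = Jv₀ = (6·1 + (-1)·1 + (-1)·1; 3·1 + (-4)·1 + 2·1; 2·1 + (-5)·1 + (-3)·1) = (4, 1, -6)
w2 = Jw1 = (6·4 + (-1)·1 + (-1)·(-6); 3·4 + (-4)·1 + 2·(-6); 2·4 + (-5)·1 + (-3)·(-6)) = (29, -4, 21)
The requested component of w2 is -4.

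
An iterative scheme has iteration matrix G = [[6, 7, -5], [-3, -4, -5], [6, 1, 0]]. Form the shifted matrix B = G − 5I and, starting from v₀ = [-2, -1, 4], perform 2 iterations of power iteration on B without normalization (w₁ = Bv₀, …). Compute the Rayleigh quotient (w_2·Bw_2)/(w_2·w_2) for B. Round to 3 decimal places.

-6.586

B = G − 5I has rows (1, 7, -5); (-3, -9, -5); (6, 1, -5)
w1 = Bv₀ = (-29, -5, -33)
w2 = Bw1 = (101, 297, -14)
Bw2 = (2250, -2906, 973)
w2·Bw2 = -649454; w2·w2 = 98606; μ ≈ -649454/98606 = -6.586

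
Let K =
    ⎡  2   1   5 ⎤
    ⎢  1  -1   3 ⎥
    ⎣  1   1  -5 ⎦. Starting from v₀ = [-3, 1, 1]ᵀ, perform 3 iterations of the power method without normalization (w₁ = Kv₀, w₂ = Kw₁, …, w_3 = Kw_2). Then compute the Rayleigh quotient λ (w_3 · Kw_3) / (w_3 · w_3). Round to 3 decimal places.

w1 = Kv₀ = (0, -1, -7)
w2 = Kw1 = (-36, -20, 34)
w3 = Kw2 = (78, 86, -226)
Kw3 = (-888, -686, 1294)
w3·Kw3 = 78·(-888) + 86·(-686) + (-226)·1294 = -420704; w3·w3 = 78·78 + 86·86 + (-226)·(-226) = 64556
λ ≈ -420704/64556 = -6.517

λ ≈ -6.517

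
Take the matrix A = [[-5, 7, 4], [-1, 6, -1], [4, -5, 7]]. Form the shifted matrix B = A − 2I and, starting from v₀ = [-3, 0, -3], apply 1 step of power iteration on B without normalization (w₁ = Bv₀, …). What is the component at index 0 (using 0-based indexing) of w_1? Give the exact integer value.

B = A − 2I has rows (-7, 7, 4); (-1, 4, -1); (4, -5, 5)
w1 = Bv₀ = ((-7)·(-3) + 7·0 + 4·(-3); (-1)·(-3) + 4·0 + (-1)·(-3); 4·(-3) + (-5)·0 + 5·(-3)) = (9, 6, -27)
Requested component of w1: 9

9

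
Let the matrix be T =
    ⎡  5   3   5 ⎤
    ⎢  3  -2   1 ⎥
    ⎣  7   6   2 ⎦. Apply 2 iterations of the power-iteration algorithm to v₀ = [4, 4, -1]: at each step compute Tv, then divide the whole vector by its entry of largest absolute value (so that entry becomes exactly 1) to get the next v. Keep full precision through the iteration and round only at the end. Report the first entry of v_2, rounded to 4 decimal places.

Tv0 = (27.00000, 3.00000, 50.00000); divide by 50.00000 → v1 = (0.54000, 0.06000, 1.00000)
Tv1 = (7.88000, 2.50000, 6.14000); divide by 7.88000 → v2 = (1.00000, 0.31726, 0.77919)
Requested entry of v2: 394/394 = 1.0000

1.0000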